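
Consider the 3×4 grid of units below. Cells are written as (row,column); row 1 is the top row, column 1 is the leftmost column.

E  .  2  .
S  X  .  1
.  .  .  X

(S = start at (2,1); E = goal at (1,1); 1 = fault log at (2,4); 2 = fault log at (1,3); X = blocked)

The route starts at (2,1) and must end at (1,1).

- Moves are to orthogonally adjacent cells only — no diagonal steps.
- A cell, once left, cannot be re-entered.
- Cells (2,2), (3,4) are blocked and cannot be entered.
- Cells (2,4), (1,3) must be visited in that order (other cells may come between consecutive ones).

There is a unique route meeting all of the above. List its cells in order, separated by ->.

The waypoints must appear in the order (2,4), (1,3), with no cell reused.
Route from (2,1): down 1 to (3,1), right 2 to (3,3), up 1 to (2,3), right 1 to (2,4), up 1 to (1,4), left 3 to (1,1) — 9 moves in all.
Check: order respected (1 at step 5, 2 at step 7).

(2,1) -> (3,1) -> (3,2) -> (3,3) -> (2,3) -> (2,4) -> (1,4) -> (1,3) -> (1,2) -> (1,1)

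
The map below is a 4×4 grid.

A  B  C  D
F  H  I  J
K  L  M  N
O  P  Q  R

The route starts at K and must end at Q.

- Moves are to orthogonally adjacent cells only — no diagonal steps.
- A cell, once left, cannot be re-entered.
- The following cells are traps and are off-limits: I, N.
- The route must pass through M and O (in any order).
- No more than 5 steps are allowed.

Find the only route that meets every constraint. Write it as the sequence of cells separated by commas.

The budget equals the shortest possible length, so every move has to be on a shortest route through the required cells.
Route from K: down to O, right to P, up to L, right to M, down to Q — 5 moves in all.
Check: all required cells visited; 5 ≤ 5 moves.

K, O, P, L, M, Q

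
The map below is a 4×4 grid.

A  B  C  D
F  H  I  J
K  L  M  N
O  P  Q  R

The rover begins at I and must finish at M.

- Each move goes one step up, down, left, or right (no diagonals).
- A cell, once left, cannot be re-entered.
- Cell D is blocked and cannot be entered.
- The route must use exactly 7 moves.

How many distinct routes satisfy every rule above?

11

Need simple routes of exactly 7 moves from I to M (Manhattan distance 1, so 3 moves are spent on a detour and 3 undoing it).
Branch systematically from the start, pruning whenever the remaining move budget drops below the Manhattan distance to M or differs from it in parity. Grouping the completions by first move — via C: 4; via H: 6; via J: 1 (no valid completion starts via M) — and summing: 4 + 6 + 1 = 11.
That gives 11 routes.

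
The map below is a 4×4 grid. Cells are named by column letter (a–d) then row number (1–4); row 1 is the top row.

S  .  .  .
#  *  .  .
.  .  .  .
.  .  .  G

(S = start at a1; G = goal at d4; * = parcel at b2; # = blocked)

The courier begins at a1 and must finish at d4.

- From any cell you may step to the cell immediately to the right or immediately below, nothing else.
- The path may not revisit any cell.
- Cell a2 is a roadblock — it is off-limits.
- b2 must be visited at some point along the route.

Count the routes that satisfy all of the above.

A right/down-only route from a1 to d4 makes exactly 3 down-moves and 3 right-moves in some order.
With no other constraints that would be C(6,3) = 20 routes.
Split at b2 and multiply the segment counts (each segment already excludes blocked cells): a1→b2: 1; b2→d4: 6; product = 6.
That gives 6 routes.

6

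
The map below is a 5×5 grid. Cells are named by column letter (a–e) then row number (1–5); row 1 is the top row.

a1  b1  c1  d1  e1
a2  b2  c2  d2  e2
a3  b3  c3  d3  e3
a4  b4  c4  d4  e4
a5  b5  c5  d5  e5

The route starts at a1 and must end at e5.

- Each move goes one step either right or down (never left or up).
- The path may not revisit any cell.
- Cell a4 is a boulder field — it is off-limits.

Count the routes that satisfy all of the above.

65

A right/down-only route from a1 to e5 makes exactly 4 down-moves and 4 right-moves in some order.
With no other constraints that would be C(8,4) = 70 routes.
Subtract routes through each blocked cell (inclusion–exclusion for overlaps): − through a4: 5 → 65.
That gives 65 routes.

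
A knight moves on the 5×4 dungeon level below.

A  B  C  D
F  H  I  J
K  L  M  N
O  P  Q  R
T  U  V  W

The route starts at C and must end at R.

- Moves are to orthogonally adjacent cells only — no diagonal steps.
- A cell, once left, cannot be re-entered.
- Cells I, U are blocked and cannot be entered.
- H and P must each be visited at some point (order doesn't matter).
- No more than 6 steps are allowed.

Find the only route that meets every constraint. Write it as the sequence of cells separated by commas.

C, B, H, L, P, Q, R

The 6-move cap with required stops at H, P leaves no slack for detours.
Route from C: left 1 to B, down 3 to P, right 2 to R — 6 moves in all.
Check: all required cells visited; 6 ≤ 6 moves.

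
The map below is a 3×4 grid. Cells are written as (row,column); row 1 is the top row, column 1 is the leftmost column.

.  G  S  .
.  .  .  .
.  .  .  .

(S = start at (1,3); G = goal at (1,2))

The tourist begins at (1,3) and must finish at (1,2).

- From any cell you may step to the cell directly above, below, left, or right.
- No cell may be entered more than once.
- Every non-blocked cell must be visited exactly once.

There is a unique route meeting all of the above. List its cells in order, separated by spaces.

Need to visit all 12 open cells exactly once, starting at (1,3) and ending at (1,2).
Route from (1,3): right 1 to (1,4), down 2 to (3,4), left 1 to (3,3), up 1 to (2,3), left 1 to (2,2), down 1 to (3,2), left 1 to (3,1), up 2 to (1,1), right 1 to (1,2) — 11 moves in all.
Check: all 12 open cells covered.

(1,3) (1,4) (2,4) (3,4) (3,3) (2,3) (2,2) (3,2) (3,1) (2,1) (1,1) (1,2)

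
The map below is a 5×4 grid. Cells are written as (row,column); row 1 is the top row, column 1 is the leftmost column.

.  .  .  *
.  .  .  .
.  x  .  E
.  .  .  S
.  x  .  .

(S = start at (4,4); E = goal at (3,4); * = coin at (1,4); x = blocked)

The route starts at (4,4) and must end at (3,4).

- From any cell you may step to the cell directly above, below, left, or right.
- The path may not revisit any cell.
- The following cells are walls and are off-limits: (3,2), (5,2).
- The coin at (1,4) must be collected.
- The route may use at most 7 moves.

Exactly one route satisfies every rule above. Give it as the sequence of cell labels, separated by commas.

The budget equals the shortest possible length, so every move has to be on a shortest route through the required cells.
Route from (4,4): left to (4,3), 3× up (reaching (1,3)), right to (1,4), 2× down (reaching (3,4)) — 7 moves in all.
Check: all required cells visited; 7 ≤ 7 moves.

(4,4), (4,3), (3,3), (2,3), (1,3), (1,4), (2,4), (3,4)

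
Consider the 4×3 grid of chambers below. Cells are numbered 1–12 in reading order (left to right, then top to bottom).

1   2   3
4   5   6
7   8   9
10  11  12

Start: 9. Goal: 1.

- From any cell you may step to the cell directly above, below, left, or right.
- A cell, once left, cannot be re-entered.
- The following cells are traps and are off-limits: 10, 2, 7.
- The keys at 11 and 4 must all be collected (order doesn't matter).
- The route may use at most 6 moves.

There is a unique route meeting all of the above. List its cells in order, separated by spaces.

Any route must reach 11 and 4 and still end at 1 within 6 moves, so the order of the required stops is forced.
Route from 9: down to 12, left to 11, 2× up (reaching 5), left to 4, up to 1 — 6 moves in all.
Check: all required cells visited; 6 ≤ 6 moves.

9 12 11 8 5 4 1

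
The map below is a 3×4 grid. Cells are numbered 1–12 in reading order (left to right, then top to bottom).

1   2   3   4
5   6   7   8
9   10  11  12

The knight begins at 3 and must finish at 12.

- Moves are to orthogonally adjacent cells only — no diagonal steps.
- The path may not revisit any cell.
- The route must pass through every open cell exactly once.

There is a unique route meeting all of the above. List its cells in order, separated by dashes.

Need to visit all 12 open cells exactly once, starting at 3 and ending at 12.
Cell 1 has only two open neighbours (5 and 2), so the path must pass straight through it: one of those is the cell it's entered from and the other is where it exits.
Route from 3: right to 4, down to 8, 2× left (reaching 6), up to 2, left to 1, 2× down (reaching 9), 3× right (reaching 12) — 11 moves in all.
Check: all 12 open cells covered.

3 - 4 - 8 - 7 - 6 - 2 - 1 - 5 - 9 - 10 - 11 - 12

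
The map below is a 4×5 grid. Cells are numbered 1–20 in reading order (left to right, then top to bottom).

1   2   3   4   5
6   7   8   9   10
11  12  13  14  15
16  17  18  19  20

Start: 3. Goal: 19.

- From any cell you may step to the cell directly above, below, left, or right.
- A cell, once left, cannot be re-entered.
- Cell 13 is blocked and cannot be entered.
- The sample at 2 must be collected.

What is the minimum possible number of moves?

Any route passes through 2 somewhere between 3 and 19. Summing Manhattan distances along the two legs (3 → 2 → 19) gives a lower bound of 1 + 5 = 6 moves.
A route of 6 moves achieves this: 3 → 2 → 7 → 12 → 17 → 18 → 19.
Since 6 matches the lower bound, it is optimal.

6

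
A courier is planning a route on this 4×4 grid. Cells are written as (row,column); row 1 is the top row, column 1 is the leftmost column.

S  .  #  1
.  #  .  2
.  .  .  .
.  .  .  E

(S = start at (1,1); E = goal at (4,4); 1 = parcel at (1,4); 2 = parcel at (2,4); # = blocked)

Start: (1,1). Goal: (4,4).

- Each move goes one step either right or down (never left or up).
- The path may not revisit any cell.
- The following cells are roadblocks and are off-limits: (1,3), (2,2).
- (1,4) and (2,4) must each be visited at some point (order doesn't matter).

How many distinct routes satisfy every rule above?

A right/down-only route from (1,1) to (4,4) makes exactly 3 down-moves and 3 right-moves in some order.
With no other constraints that would be C(6,3) = 20 routes.
A monotone route can only reach the required cells in the order (1,4), (2,4), so split there and multiply the segment counts (each segment already excludes blocked cells): (1,1)→(1,4): 0; (1,4)→(2,4): 1; (2,4)→(4,4): 1; product = 0.
No route satisfies every constraint, so the count is 0.

0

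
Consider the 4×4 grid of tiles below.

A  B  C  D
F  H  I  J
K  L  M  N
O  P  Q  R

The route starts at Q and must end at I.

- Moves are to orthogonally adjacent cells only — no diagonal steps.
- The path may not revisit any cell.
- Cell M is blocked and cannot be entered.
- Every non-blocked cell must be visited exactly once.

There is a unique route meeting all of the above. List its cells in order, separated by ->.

Q -> R -> N -> J -> D -> C -> B -> A -> F -> K -> O -> P -> L -> H -> I

Need to visit all 15 open cells exactly once, starting at Q and ending at I.
Cell R has only two open neighbours (N and Q), so the path must pass straight through it: one of those is the cell it's entered from and the other is where it exits.
Route from Q: right to R, 3× up (reaching D), 3× left (reaching A), 3× down (reaching O), right to P, 2× up (reaching H), right to I — 14 moves in all.
Check: all 15 open cells covered.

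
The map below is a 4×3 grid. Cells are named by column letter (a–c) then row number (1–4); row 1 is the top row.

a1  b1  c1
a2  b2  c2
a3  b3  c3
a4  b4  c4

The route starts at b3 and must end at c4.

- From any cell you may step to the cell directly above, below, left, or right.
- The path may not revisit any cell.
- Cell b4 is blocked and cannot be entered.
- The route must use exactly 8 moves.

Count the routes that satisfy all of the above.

Need simple routes of exactly 8 moves from b3 to c4 (Manhattan distance 2, so 3 moves are spent on a detour and 3 undoing it).
Enumerating: b3 b2 a2 a1 b1 c1 c2 c3 c4 | b3 a3 a2 a1 b1 b2 c2 c3 c4 | b3 a3 a2 a1 b1 c1 c2 c3 c4 | b3 a3 a2 b2 b1 c1 c2 c3 c4.
That gives 4 routes.

4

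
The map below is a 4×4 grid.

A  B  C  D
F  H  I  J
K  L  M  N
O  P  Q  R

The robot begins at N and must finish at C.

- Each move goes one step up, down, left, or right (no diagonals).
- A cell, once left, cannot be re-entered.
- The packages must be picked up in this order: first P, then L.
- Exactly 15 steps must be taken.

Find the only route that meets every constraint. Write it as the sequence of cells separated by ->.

The waypoints must appear in the order P, L, with no cell reused.
Route from N: down 1 to R, left 3 to O, up 3 to A, right 1 to B, down 2 to L, right 1 to M, up 1 to I, right 1 to J, up 1 to D, left 1 to C — 15 moves in all.
Check: order respected (P at step 3, L at step 10); 15 moves as required.

N -> R -> Q -> P -> O -> K -> F -> A -> B -> H -> L -> M -> I -> J -> D -> C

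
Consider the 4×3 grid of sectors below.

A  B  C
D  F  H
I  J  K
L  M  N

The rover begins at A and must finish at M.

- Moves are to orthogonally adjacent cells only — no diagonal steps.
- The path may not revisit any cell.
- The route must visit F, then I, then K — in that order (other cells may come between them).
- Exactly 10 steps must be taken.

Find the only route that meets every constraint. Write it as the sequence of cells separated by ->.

A -> B -> C -> H -> F -> D -> I -> J -> K -> N -> M

The waypoints must appear in the order F, I, K, with no cell reused.
Route from A: 2× right (reaching C), down to H, 2× left (reaching D), down to I, 2× right (reaching K), down to N, left to M — 10 moves in all.
Check: order respected (F at step 4, I at step 6, K at step 8); 10 moves as required.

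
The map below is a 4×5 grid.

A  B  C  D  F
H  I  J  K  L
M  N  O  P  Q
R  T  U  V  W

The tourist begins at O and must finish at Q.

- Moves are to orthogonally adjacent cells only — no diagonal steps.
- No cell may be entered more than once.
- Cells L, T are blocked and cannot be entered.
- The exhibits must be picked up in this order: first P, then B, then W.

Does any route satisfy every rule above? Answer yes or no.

no

Ignoring the required order, 13 revisit-free routes from O to Q pass through all of P, B, and W; the waypoint orders that occur are B → P → W (13) — never P → B → W.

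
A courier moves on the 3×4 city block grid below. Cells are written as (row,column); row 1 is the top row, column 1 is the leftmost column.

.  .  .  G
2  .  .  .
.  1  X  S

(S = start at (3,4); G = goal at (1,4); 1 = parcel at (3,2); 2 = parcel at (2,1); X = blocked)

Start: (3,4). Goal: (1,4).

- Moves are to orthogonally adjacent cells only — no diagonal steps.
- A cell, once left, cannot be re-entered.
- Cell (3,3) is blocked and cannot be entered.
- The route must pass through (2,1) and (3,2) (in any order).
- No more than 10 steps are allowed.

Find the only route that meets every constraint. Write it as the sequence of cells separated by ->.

(3,4) -> (2,4) -> (2,3) -> (2,2) -> (3,2) -> (3,1) -> (2,1) -> (1,1) -> (1,2) -> (1,3) -> (1,4)

The budget equals the shortest possible length, so every move has to be on a shortest route through the required cells.
Route from (3,4): up to (2,4), 2× left (reaching (2,2)), down to (3,2), left to (3,1), 2× up (reaching (1,1)), 3× right (reaching (1,4)) — 10 moves in all.
Check: all required cells visited; 10 ≤ 10 moves.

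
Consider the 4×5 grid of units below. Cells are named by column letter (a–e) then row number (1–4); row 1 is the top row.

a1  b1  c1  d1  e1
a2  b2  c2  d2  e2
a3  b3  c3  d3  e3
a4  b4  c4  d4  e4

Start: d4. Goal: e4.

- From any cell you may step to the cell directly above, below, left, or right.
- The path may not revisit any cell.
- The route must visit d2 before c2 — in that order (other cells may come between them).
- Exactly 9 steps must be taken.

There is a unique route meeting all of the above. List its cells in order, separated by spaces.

The waypoints must appear in the order d2, c2, with no cell reused.
Route from d4: 2× up (reaching d2), left to c2, up to c1, 2× right (reaching e1), 3× down (reaching e4) — 9 moves in all.
Check: order respected (d2 at step 2, c2 at step 3); 9 moves as required.

d4 d3 d2 c2 c1 d1 e1 e2 e3 e4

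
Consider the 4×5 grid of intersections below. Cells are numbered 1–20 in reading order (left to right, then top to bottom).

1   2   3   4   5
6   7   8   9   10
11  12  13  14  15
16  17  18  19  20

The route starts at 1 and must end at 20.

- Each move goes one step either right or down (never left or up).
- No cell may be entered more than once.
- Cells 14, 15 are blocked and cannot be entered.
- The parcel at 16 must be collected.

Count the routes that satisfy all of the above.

A right/down-only route from 1 to 20 makes exactly 3 down-moves and 4 right-moves in some order.
With no other constraints that would be C(7,3) = 35 routes.
Split at 16 and multiply the segment counts (each segment already excludes blocked cells): 1→16: 1; 16→20: 1; product = 1.
That gives 1 route.

1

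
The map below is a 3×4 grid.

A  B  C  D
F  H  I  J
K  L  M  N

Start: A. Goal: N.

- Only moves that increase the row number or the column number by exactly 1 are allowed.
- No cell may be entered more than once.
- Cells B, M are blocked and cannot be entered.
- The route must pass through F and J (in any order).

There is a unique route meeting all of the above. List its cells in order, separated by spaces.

A F H I J N

Moves only go right or down, so the column and row indices never decrease.
Route from A: down to F, 3× right (reaching J), down to N — 5 moves in all.
Check: all required cells visited.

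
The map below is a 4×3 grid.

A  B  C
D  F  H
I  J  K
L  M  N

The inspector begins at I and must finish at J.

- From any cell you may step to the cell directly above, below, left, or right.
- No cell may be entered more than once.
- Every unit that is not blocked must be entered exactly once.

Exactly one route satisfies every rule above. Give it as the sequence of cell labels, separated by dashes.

Need to visit all 12 open cells exactly once, starting at I and ending at J.
Cell N has only two open neighbours (K and M), so the path must pass straight through it: one of those is the cell it's entered from and the other is where it exits.
Route from I: down to L, 2× right (reaching N), 3× up (reaching C), 2× left (reaching A), down to D, right to F, down to J — 11 moves in all.
Check: all 12 open cells covered.

I - L - M - N - K - H - C - B - A - D - F - J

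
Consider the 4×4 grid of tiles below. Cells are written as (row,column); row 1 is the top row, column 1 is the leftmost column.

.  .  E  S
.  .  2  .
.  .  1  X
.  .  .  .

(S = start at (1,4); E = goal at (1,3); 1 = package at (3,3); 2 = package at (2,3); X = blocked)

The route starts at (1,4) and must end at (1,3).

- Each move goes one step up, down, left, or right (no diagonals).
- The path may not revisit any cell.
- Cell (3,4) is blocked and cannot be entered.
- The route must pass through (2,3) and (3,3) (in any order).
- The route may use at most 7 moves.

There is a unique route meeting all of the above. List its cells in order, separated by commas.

Any route must reach (2,3) and (3,3) and still end at (1,3) within 7 moves, so the order of the required stops is forced.
Route from (1,4): down to (2,4), left to (2,3), down to (3,3), left to (3,2), 2× up (reaching (1,2)), right to (1,3) — 7 moves in all.
Check: all required cells visited; 7 ≤ 7 moves.

(1,4), (2,4), (2,3), (3,3), (3,2), (2,2), (1,2), (1,3)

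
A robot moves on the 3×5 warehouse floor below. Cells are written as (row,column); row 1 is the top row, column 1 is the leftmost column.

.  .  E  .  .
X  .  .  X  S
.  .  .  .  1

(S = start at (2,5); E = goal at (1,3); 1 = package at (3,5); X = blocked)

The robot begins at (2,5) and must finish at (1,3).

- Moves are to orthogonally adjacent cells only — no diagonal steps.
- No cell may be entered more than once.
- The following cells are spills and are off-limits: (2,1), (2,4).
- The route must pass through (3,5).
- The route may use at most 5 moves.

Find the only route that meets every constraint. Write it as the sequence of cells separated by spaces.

Any route must reach (3,5) and still end at (1,3) within 5 moves, so the order of the required stops is forced.
Route from (2,5): down 1 to (3,5), left 2 to (3,3), up 2 to (1,3) — 5 moves in all.
Check: all required cells visited; 5 ≤ 5 moves.

(2,5) (3,5) (3,4) (3,3) (2,3) (1,3)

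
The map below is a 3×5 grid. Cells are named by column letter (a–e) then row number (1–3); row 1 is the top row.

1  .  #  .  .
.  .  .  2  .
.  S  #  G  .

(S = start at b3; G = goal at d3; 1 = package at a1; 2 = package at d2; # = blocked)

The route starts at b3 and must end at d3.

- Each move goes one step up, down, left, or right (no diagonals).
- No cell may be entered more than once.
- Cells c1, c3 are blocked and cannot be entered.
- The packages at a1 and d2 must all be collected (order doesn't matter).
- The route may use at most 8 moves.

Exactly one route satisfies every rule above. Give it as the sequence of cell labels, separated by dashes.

b3 - a3 - a2 - a1 - b1 - b2 - c2 - d2 - d3

The 8-move cap with required stops at a1, d2 leaves no slack for detours.
Route from b3: left to a3, 2× up (reaching a1), right to b1, down to b2, 2× right (reaching d2), down to d3 — 8 moves in all.
Check: all required cells visited; 8 ≤ 8 moves.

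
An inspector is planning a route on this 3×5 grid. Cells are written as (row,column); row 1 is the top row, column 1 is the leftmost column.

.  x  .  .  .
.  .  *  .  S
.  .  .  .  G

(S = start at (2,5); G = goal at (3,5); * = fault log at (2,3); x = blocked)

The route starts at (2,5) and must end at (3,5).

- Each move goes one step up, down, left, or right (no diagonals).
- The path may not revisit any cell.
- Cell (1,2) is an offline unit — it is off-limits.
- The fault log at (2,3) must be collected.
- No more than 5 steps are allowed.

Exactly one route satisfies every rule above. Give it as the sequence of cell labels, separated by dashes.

The 5-move cap with required stops at (2,3) leaves no slack for detours.
Route from (2,5): left 2 to (2,3), down 1 to (3,3), right 2 to (3,5) — 5 moves in all.
Check: all required cells visited; 5 ≤ 5 moves.

(2,5) - (2,4) - (2,3) - (3,3) - (3,4) - (3,5)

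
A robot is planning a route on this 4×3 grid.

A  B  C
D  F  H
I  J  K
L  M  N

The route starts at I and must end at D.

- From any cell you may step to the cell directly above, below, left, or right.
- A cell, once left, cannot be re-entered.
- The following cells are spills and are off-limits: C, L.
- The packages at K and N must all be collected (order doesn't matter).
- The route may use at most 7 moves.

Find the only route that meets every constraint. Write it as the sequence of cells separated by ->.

I -> J -> M -> N -> K -> H -> F -> D

The budget equals the shortest possible length, so every move has to be on a shortest route through the required cells.
Route from I: right to J, down to M, right to N, 2× up (reaching H), 2× left (reaching D) — 7 moves in all.
Check: all required cells visited; 7 ≤ 7 moves.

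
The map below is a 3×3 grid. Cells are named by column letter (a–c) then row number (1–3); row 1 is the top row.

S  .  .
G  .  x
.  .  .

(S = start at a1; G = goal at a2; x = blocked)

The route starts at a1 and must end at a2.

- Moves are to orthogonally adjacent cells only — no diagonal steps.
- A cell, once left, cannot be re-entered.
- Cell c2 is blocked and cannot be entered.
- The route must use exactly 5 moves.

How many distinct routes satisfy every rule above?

1

Need simple routes of exactly 5 moves from a1 to a2 (Manhattan distance 1, so 2 moves are spent on a detour and 2 undoing it).
Enumerating: a1 b1 b2 b3 a3 a2.
That gives 1 route.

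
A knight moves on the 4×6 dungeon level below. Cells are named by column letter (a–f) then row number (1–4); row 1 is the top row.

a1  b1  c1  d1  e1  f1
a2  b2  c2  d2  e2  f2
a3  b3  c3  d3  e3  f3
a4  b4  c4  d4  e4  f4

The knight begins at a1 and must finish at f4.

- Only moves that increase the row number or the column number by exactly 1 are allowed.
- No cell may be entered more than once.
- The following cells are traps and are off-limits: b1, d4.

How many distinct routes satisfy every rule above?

A right/down-only route from a1 to f4 makes exactly 3 down-moves and 5 right-moves in some order.
With no other constraints that would be C(8,3) = 56 routes.
Subtract routes through each blocked cell (inclusion–exclusion for overlaps): − through b1: 35 − through d4: 20 + through b1&d4: 10 → 11.
That gives 11 routes.

11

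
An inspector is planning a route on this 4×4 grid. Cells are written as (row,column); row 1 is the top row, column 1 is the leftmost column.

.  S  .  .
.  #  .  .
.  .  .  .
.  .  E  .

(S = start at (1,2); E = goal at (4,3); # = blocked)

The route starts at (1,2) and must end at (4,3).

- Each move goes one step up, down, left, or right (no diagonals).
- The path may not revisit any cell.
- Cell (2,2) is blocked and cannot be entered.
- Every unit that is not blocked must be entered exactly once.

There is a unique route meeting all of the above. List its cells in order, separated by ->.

Need to visit all 15 open cells exactly once, starting at (1,2) and ending at (4,3).
Cell (2,1) has only two open neighbours ((1,1) and (3,1)), so the path must pass straight through it: one of those is the cell it's entered from and the other is where it exits.
Route from (1,2): left 1 to (1,1), down 3 to (4,1), right 1 to (4,2), up 1 to (3,2), right 1 to (3,3), up 2 to (1,3), right 1 to (1,4), down 3 to (4,4), left 1 to (4,3) — 14 moves in all.
Check: all 15 open cells covered.

(1,2) -> (1,1) -> (2,1) -> (3,1) -> (4,1) -> (4,2) -> (3,2) -> (3,3) -> (2,3) -> (1,3) -> (1,4) -> (2,4) -> (3,4) -> (4,4) -> (4,3)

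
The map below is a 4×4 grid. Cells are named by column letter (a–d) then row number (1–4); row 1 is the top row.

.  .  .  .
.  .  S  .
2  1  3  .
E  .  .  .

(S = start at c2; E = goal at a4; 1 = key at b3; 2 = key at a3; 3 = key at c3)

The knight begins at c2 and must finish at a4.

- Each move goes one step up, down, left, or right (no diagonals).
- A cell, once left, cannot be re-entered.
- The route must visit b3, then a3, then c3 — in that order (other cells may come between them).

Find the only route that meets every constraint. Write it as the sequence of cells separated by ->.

c2 -> b2 -> b3 -> a3 -> a2 -> a1 -> b1 -> c1 -> d1 -> d2 -> d3 -> c3 -> c4 -> b4 -> a4

The waypoints must appear in the order b3, a3, c3, with no cell reused.
Route from c2: left 1 to b2, down 1 to b3, left 1 to a3, up 2 to a1, right 3 to d1, down 2 to d3, left 1 to c3, down 1 to c4, left 2 to a4 — 14 moves in all.
Check: order respected (1 at step 2, 2 at step 3, 3 at step 11).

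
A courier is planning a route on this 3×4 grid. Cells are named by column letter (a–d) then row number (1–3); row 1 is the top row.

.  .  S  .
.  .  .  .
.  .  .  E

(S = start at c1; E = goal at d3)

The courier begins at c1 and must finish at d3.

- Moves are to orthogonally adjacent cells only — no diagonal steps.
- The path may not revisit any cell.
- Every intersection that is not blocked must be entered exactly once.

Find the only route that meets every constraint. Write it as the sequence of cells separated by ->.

Need to visit all 12 open cells exactly once, starting at c1 and ending at d3.
Cell a1 has only two open neighbours (a2 and b1), so the path must pass straight through it: one of those is the cell it's entered from and the other is where it exits.
Route from c1: right 1 to d1, down 1 to d2, left 2 to b2, up 1 to b1, left 1 to a1, down 2 to a3, right 3 to d3 — 11 moves in all.
Check: all 12 open cells covered.

c1 -> d1 -> d2 -> c2 -> b2 -> b1 -> a1 -> a2 -> a3 -> b3 -> c3 -> d3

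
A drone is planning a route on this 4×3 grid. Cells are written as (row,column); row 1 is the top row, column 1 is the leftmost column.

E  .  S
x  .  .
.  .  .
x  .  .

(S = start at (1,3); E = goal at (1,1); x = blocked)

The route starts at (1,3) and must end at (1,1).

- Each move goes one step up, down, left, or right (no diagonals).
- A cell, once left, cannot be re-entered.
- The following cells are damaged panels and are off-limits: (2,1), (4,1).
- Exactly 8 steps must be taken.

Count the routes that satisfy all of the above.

Need simple routes of exactly 8 moves from (1,3) to (1,1) (Manhattan distance 2, so 3 moves are spent on a detour and 3 undoing it).
Enumerating: (1,3) (2,3) (3,3) (4,3) (4,2) (3,2) (2,2) (1,2) (1,1).
That gives 1 route.

1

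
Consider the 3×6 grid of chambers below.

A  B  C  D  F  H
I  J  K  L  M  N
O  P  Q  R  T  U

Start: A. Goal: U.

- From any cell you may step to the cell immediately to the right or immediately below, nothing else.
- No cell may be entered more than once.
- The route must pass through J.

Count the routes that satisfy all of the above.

A right/down-only route from A to U makes exactly 2 down-moves and 5 right-moves in some order.
With no other constraints that would be C(7,2) = 21 routes.
Split at J and multiply the segment counts: A→J: 2; J→U: 5; product = 10.
That gives 10 routes.

10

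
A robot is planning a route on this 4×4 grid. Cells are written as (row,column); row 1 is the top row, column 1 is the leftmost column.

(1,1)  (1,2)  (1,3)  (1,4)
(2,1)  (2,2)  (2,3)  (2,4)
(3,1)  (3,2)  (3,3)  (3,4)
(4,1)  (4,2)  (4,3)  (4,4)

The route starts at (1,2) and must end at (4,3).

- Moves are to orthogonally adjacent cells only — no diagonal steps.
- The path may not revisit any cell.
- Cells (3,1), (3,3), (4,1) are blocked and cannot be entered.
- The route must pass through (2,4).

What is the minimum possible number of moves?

Any route passes through (2,4) somewhere between (1,2) and (4,3). Summing Manhattan distances along the two legs ((1,2) → (2,4) → (4,3)) gives a lower bound of 3 + 3 = 6 moves.
A route of 6 moves achieves this: (1,2) → (2,2) → (2,3) → (2,4) → (3,4) → (4,4) → (4,3).
Since 6 matches the lower bound, it is optimal.

6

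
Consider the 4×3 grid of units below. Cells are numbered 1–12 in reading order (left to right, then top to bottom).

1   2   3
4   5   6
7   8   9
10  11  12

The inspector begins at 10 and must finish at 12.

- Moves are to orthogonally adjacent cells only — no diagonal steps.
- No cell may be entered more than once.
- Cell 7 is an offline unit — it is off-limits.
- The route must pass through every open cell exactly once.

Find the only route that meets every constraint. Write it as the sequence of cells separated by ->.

Need to visit all 11 open cells exactly once, starting at 10 and ending at 12.
Route from 10: right 1 to 11, up 2 to 5, left 1 to 4, up 1 to 1, right 2 to 3, down 3 to 12 — 10 moves in all.
Check: all 11 open cells covered.

10 -> 11 -> 8 -> 5 -> 4 -> 1 -> 2 -> 3 -> 6 -> 9 -> 12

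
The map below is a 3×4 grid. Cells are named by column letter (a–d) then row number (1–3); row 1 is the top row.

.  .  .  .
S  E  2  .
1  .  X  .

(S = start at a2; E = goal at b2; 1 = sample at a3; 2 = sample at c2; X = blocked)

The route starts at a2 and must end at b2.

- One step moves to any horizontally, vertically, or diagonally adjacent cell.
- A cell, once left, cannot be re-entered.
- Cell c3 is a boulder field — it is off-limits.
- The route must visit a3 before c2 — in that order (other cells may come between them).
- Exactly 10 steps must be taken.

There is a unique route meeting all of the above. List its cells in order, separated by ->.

The waypoints must appear in the order a3, c2, with no cell reused.
Route from a2: down to a3, right to b3, up-right to c2, down-right to d3, 2× up (reaching d1), 3× left (reaching a1), down-right to b2 — 10 moves in all.
Check: order respected (1 at step 1, 2 at step 3); 10 moves as required.

a2 -> a3 -> b3 -> c2 -> d3 -> d2 -> d1 -> c1 -> b1 -> a1 -> b2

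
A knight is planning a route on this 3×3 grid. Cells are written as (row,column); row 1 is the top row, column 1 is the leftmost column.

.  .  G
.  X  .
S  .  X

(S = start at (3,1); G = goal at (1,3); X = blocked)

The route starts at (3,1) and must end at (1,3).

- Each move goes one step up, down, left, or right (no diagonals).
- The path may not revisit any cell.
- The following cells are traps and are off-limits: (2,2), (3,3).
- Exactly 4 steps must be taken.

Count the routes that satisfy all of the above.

1

Need simple routes of exactly 4 moves from (3,1) to (1,3) (Manhattan distance 4, so 0 moves are spent on a detour and 0 undoing it).
Enumerating: (3,1) (2,1) (1,1) (1,2) (1,3).
That gives 1 route.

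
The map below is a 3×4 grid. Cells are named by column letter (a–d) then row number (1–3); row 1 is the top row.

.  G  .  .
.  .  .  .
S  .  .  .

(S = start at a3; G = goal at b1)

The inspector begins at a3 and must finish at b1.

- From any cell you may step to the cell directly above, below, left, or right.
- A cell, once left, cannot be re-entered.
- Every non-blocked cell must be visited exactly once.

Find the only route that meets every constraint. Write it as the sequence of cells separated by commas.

a3, b3, c3, d3, d2, d1, c1, c2, b2, a2, a1, b1

Need to visit all 12 open cells exactly once, starting at a3 and ending at b1.
Cell d1 has only two open neighbours (d2 and c1), so the path must pass straight through it: one of those is the cell it's entered from and the other is where it exits.
Route from a3: right 3 to d3, up 2 to d1, left 1 to c1, down 1 to c2, left 2 to a2, up 1 to a1, right 1 to b1 — 11 moves in all.
Check: all 12 open cells covered.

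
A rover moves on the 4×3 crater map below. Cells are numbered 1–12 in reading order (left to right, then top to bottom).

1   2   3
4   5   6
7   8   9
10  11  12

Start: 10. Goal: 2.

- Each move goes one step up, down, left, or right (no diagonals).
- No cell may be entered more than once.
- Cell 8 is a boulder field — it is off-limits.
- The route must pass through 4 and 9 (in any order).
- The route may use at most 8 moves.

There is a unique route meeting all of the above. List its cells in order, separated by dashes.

10 - 11 - 12 - 9 - 6 - 5 - 4 - 1 - 2

The 8-move cap with required stops at 4, 9 leaves no slack for detours.
Route from 10: right 2 to 12, up 2 to 6, left 2 to 4, up 1 to 1, right 1 to 2 — 8 moves in all.
Check: all required cells visited; 8 ≤ 8 moves.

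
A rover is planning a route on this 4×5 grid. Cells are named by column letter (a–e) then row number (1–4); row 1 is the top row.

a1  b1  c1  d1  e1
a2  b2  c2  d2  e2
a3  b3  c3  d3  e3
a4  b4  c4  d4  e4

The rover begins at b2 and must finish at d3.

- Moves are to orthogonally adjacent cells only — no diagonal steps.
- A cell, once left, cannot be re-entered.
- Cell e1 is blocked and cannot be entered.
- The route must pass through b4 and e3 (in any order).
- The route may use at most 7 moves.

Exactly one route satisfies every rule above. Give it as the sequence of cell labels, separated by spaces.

b2 b3 b4 c4 d4 e4 e3 d3

The 7-move cap with required stops at b4, e3 leaves no slack for detours.
Route from b2: down 2 to b4, right 3 to e4, up 1 to e3, left 1 to d3 — 7 moves in all.
Check: all required cells visited; 7 ≤ 7 moves.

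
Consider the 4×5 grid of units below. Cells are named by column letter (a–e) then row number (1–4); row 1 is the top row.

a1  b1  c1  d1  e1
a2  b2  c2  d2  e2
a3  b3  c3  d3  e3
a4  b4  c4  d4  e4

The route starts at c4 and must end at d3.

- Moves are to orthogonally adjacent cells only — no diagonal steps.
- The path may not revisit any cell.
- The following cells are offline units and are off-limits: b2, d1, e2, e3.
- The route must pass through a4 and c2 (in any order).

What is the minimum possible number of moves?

8

Any route passes through a4 and c2 in some order between c4 and d3. Summing Manhattan distances along each leg and taking the cheapest ordering (c4 → a4 → c2 → d3) gives a lower bound of 2 + 4 + 2 = 8 moves.
A route of 8 moves achieves this: c4 → b4 → a4 → a3 → b3 → c3 → c2 → d2 → d3.
Since 8 matches the lower bound, it is optimal.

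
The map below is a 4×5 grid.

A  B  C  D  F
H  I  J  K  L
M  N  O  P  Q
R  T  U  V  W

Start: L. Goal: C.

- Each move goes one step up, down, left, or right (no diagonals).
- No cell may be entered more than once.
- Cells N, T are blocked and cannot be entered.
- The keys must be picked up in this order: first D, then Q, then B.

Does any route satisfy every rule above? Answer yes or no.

yes

One route that works: L → F → D → K → P → Q → W → V → U → O → J → I → B → C.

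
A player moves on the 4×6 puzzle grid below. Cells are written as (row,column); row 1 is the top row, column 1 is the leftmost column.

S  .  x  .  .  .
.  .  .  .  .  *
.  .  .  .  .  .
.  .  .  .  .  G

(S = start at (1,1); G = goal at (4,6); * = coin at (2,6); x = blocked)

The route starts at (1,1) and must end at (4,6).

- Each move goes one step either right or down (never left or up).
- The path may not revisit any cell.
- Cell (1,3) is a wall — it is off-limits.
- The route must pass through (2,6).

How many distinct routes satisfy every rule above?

A right/down-only route from (1,1) to (4,6) makes exactly 3 down-moves and 5 right-moves in some order.
With no other constraints that would be C(8,3) = 56 routes.
Split at (2,6) and multiply the segment counts (each segment already excludes blocked cells): (1,1)→(2,6): 2; (2,6)→(4,6): 1; product = 2.
That gives 2 routes.

2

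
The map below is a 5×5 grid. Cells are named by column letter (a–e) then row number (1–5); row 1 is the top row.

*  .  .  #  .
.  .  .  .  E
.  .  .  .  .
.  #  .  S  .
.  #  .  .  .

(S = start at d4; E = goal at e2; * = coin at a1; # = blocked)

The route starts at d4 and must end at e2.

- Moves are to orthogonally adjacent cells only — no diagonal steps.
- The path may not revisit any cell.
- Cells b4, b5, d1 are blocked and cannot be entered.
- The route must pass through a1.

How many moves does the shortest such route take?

Any route passes through a1 somewhere between d4 and e2. Summing Manhattan distances along the two legs (d4 → a1 → e2) gives a lower bound of 6 + 5 = 11 moves.
A route of 11 moves achieves this: d4 → d3 → c3 → b3 → b2 → a2 → a1 → b1 → c1 → c2 → d2 → e2.
Since 11 matches the lower bound, it is optimal.

11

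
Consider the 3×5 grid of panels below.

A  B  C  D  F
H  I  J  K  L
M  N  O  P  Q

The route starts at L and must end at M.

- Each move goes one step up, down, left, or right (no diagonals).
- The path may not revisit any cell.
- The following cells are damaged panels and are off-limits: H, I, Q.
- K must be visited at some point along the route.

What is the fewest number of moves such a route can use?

Any route passes through K somewhere between L and M. Summing Manhattan distances along the two legs (L → K → M) gives a lower bound of 1 + 4 = 5 moves.
A route of 5 moves achieves this: L → K → P → O → N → M.
Since 5 matches the lower bound, it is optimal.

5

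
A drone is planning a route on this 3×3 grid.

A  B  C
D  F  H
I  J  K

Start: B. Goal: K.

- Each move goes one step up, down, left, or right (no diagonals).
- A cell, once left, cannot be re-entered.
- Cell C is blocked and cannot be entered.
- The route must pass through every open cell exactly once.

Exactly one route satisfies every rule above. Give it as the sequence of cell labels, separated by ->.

B -> A -> D -> I -> J -> F -> H -> K

Need to visit all 8 open cells exactly once, starting at B and ending at K.
Cell A has only two open neighbours (D and B), so the path must pass straight through it: one of those is the cell it's entered from and the other is where it exits.
Route from B: left 1 to A, down 2 to I, right 1 to J, up 1 to F, right 1 to H, down 1 to K — 7 moves in all.
Check: all 8 open cells covered.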